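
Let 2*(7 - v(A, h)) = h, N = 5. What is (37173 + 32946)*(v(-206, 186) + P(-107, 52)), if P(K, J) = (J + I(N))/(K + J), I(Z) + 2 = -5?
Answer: -66963645/11 ≈ -6.0876e+6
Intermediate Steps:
I(Z) = -7 (I(Z) = -2 - 5 = -7)
P(K, J) = (-7 + J)/(J + K) (P(K, J) = (J - 7)/(K + J) = (-7 + J)/(J + K))
v(A, h) = 7 - h/2
(37173 + 32946)*(v(-206, 186) + P(-107, 52)) = (37173 + 32946)*((7 - ½*186) + (-7 + 52)/(52 - 107)) = 70119*((7 - 93) + 45/(-55)) = 70119*(-86 - 1/55*45) = 70119*(-86 - 9/11) = 70119*(-955/11) = -66963645/11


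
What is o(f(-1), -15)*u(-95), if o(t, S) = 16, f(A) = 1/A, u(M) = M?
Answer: -1520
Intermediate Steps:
o(f(-1), -15)*u(-95) = 16*(-95) = -1520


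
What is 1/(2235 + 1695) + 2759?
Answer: 10842871/3930 ≈ 2759.0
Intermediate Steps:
1/(2235 + 1695) + 2759 = 1/3930 + 2759 = 10842871/3930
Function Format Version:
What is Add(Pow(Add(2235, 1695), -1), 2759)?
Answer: Rational(10842871, 3930) ≈ 2759.0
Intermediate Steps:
Add(Pow(Add(2235, 1695), -1), 2759) = Add(Pow(3930, -1), 2759) = Add(Rational(1, 3930), 2759) = Rational(10842871, 3930)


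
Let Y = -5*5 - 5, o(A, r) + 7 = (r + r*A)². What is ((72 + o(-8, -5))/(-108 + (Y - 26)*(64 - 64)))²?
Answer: 46225/324 ≈ 142.67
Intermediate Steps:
o(A, r) = -7 + (r + A*r)² (o(A, r) = -7 + (r + r*A)² = -7 + (r + A*r)²)
Y = -30 (Y = -25 - 5 = -30)
((72 + o(-8, -5))/(-108 + (Y - 26)*(64 - 64)))² = ((72 + (-7 + (-5)²*(1 - 8)²))/(-108 + (-30 - 26)*(64 - 64)))² = ((72 + (-7 + 25*(-7)²))/(-108 - 56*0))² = ((72 + (-7 + 25*49))/(-108 + 0))² = ((72 + (-7 + 1225))/(-108))² = ((72 + 1218)*(-1/108))² = (1290*(-1/108))² = (-215/18)² = 46225/324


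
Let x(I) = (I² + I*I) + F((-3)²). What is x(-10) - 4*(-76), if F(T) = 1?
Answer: 505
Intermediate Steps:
x(I) = 1 + 2*I² (x(I) = (I² + I*I) + 1 = (I² + I²) + 1 = 2*I² + 1 = 1 + 2*I²)
x(-10) - 4*(-76) = (1 + 2*(-10)²) - 4*(-76) = (1 + 2*100) + 304 = (1 + 200) + 304 = 201 + 304 = 505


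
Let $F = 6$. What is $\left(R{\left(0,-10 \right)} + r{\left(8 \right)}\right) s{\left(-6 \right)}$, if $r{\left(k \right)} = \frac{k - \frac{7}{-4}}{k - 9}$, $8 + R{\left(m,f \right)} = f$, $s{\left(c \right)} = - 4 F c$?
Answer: $-3996$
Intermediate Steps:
$s{\left(c \right)} = - 24 c$ ($s{\left(c \right)} = \left(-4\right) 6 c = - 24 c$)
$R{\left(m,f \right)} = -8 + f$
$r{\left(k \right)} = \frac{\frac{7}{4} + k}{-9 + k}$ ($r{\left(k \right)} = \frac{k - - \frac{7}{4}}{-9 + k} = \frac{k + \frac{7}{4}}{-9 + k} = \frac{\frac{7}{4} + k}{-9 + k}$)
$\left(R{\left(0,-10 \right)} + r{\left(8 \right)}\right) s{\left(-6 \right)} = \left(\left(-8 - 10\right) + \frac{\frac{7}{4} + 8}{-9 + 8}\right) \left(\left(-24\right) \left(-6\right)\right) = \left(-18 + \frac{1}{-1} \cdot \frac{39}{4}\right) 144 = \left(-18 - \frac{39}{4}\right) 144 = \left(- \frac{111}{4}\right) 144 = -3996$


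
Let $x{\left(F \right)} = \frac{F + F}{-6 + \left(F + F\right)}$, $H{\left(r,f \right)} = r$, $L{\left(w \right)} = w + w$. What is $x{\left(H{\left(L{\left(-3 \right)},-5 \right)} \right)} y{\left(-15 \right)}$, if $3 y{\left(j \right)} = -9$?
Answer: $-2$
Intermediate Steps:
$y{\left(j \right)} = -3$ ($y{\left(j \right)} = \frac{1}{3} \left(-9\right) = -3$)
$L{\left(w \right)} = 2 w$
$x{\left(F \right)} = \frac{2 F}{-6 + 2 F}$
$x{\left(H{\left(L{\left(-3 \right)},-5 \right)} \right)} y{\left(-15 \right)} = \frac{2 \left(-3\right)}{-3 + 2 \left(-3\right)} \left(-3\right) = - \frac{6}{-3 - 6} \left(-3\right) = - \frac{6}{-9} \left(-3\right) = \left(-6\right) \left(- \frac{1}{9}\right) \left(-3\right) = \frac{2}{3} \left(-3\right) = -2$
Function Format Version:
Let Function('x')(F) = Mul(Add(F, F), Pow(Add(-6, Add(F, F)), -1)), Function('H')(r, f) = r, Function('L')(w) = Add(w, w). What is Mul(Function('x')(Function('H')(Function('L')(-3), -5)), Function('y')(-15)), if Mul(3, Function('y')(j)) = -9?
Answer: -2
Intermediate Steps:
Function('y')(j) = -3 (Function('y')(j) = Mul(Rational(1, 3), -9) = -3)
Function('L')(w) = Mul(2, w)
Function('x')(F) = Mul(2, F, Pow(Add(-6, Mul(2, F)), -1)) (Function('x')(F) = Mul(Mul(2, F), Pow(Add(-6, Mul(2, F)), -1)) = Mul(2, F, Pow(Add(-6, Mul(2, F)), -1)))
Mul(Function('x')(Function('H')(Function('L')(-3), -5)), Function('y')(-15)) = Mul(Mul(Mul(2, -3), Pow(Add(-3, Mul(2, -3)), -1)), -3) = Mul(Mul(-6, Pow(Add(-3, -6), -1)), -3) = Mul(Mul(-6, Pow(-9, -1)), -3) = Mul(Mul(-6, Rational(-1, 9)), -3) = Mul(Rational(2, 3), -3) = -2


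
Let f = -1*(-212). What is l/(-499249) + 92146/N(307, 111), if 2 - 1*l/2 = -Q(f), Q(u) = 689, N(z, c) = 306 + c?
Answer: 46003222060/208186833 ≈ 220.97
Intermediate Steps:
f = 212
l = 1382 (l = 4 - (-2)*689 = 4 - 2*(-689) = 4 + 1378 = 1382)
l/(-499249) + 92146/N(307, 111) = 1382/(-499249) + 92146/(306 + 111) = 1382*(-1/499249) + 92146/417 = -1382/499249 + 92146*(1/417) = -1382/499249 + 92146/417 = 46003222060/208186833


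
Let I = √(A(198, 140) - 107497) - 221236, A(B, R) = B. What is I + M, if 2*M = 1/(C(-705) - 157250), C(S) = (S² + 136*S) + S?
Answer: -107604765679/486380 + I*√107299 ≈ -2.2124e+5 + 327.57*I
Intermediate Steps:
C(S) = S² + 137*S
I = -221236 + I*√107299 (I = √(198 - 107497) - 221236 = √(-107299) - 221236 = I*√107299 - 221236 = -221236 + I*√107299 ≈ -2.2124e+5 + 327.57*I)
M = 1/486380 (M = 1/(2*(-705*(137 - 705) - 157250)) = 1/(2*(-705*(-568) - 157250)) = 1/(2*(400440 - 157250)) = (½)/243190 = (½)*(1/243190) = 1/486380 ≈ 2.0560e-6)
I + M = (-221236 + I*√107299) + 1/486380 = -107604765679/486380 + I*√107299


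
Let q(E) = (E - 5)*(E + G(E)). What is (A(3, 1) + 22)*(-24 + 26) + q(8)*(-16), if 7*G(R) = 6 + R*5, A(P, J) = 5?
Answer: -4518/7 ≈ -645.43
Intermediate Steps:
G(R) = 6/7 + 5*R/7 (G(R) = (6 + R*5)/7 = (6 + 5*R)/7 = 6/7 + 5*R/7)
q(E) = (-5 + E)*(6/7 + 12*E/7) (q(E) = (E - 5)*(E + (6/7 + 5*E/7)) = (-5 + E)*(6/7 + 12*E/7))
(A(3, 1) + 22)*(-24 + 26) + q(8)*(-16) = (5 + 22)*(-24 + 26) + (-30/7 - 54/7*8 + (12/7)*8²)*(-16) = 27*2 + (-30/7 - 432/7 + (12/7)*64)*(-16) = 54 + (-30/7 - 432/7 + 768/7)*(-16) = 54 + (306/7)*(-16) = 54 - 4896/7 = -4518/7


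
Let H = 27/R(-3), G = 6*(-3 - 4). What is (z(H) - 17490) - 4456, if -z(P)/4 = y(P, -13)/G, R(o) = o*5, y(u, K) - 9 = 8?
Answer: -460832/21 ≈ -21944.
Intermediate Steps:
y(u, K) = 17 (y(u, K) = 9 + 8 = 17)
G = -42 (G = 6*(-7) = -42)
R(o) = 5*o
H = -9/5 (H = 27/((5*(-3))) = 27/(-15) = 27*(-1/15) = -9/5 ≈ -1.8000)
z(P) = 34/21 (z(P) = -68/(-42) = -68*(-1)/42 = -4*(-17/42) = 34/21)
(z(H) - 17490) - 4456 = (34/21 - 17490) - 4456 = -367256/21 - 4456 = -460832/21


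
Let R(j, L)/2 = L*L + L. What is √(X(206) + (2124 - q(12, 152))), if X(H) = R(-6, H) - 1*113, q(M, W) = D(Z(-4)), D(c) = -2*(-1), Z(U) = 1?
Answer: √87293 ≈ 295.45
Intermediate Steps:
R(j, L) = 2*L + 2*L² (R(j, L) = 2*(L*L + L) = 2*(L² + L) = 2*(L + L²) = 2*L + 2*L²)
D(c) = 2
q(M, W) = 2
X(H) = -113 + 2*H*(1 + H) (X(H) = 2*H*(1 + H) - 1*113 = 2*H*(1 + H) - 113 = -113 + 2*H*(1 + H))
√(X(206) + (2124 - q(12, 152))) = √((-113 + 2*206*(1 + 206)) + (2124 - 1*2)) = √((-113 + 2*206*207) + (2124 - 2)) = √((-113 + 85284) + 2122) = √(85171 + 2122) = √87293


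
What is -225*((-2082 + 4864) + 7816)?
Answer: -2384550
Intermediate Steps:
-225*((-2082 + 4864) + 7816) = -225*(2782 + 7816) = -225*10598 = -2384550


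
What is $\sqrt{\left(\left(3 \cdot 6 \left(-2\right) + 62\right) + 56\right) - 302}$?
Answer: $2 i \sqrt{55} \approx 14.832 i$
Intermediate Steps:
$\sqrt{\left(\left(3 \cdot 6 \left(-2\right) + 62\right) + 56\right) - 302} = \sqrt{\left(\left(18 \left(-2\right) + 62\right) + 56\right) - 302} = \sqrt{\left(\left(-36 + 62\right) + 56\right) - 302} = \sqrt{\left(26 + 56\right) - 302} = \sqrt{82 - 302} = \sqrt{-220} = 2 i \sqrt{55}$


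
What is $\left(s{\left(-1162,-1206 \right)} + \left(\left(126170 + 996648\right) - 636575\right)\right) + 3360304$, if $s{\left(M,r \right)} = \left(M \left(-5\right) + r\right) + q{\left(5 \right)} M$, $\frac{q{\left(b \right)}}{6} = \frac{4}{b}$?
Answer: $\frac{19227867}{5} \approx 3.8456 \cdot 10^{6}$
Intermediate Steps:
$q{\left(b \right)} = \frac{24}{b}$ ($q{\left(b \right)} = 6 \frac{4}{b} = \frac{24}{b}$)
$s{\left(M,r \right)} = r - \frac{M}{5}$ ($s{\left(M,r \right)} = \left(M \left(-5\right) + r\right) + \frac{24}{5} M = \left(- 5 M + r\right) + 24 \cdot \frac{1}{5} M = \left(r - 5 M\right) + \frac{24 M}{5} = r - \frac{M}{5}$)
$\left(s{\left(-1162,-1206 \right)} + \left(\left(126170 + 996648\right) - 636575\right)\right) + 3360304 = \left(\left(-1206 - - \frac{1162}{5}\right) + \left(\left(126170 + 996648\right) - 636575\right)\right) + 3360304 = \left(\left(-1206 + \frac{1162}{5}\right) + \left(1122818 - 636575\right)\right) + 3360304 = \left(- \frac{4868}{5} + 486243\right) + 3360304 = \frac{2426347}{5} + 3360304 = \frac{19227867}{5}$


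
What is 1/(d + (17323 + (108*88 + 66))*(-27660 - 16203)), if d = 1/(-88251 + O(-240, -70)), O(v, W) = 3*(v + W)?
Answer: -89181/105198590637280 ≈ -8.4774e-10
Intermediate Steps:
O(v, W) = 3*W + 3*v (O(v, W) = 3*(W + v) = 3*W + 3*v)
d = -1/89181 (d = 1/(-88251 + (3*(-70) + 3*(-240))) = 1/(-88251 + (-210 - 720)) = 1/(-88251 - 930) = 1/(-89181) = -1/89181 ≈ -1.1213e-5)
1/(d + (17323 + (108*88 + 66))*(-27660 - 16203)) = 1/(-1/89181 + (17323 + (108*88 + 66))*(-27660 - 16203)) = 1/(-1/89181 + (17323 + (9504 + 66))*(-43863)) = 1/(-1/89181 + (17323 + 9570)*(-43863)) = 1/(-1/89181 + 26893*(-43863)) = 1/(-1/89181 - 1179607659) = 1/(-105198590637280/89181) = -89181/105198590637280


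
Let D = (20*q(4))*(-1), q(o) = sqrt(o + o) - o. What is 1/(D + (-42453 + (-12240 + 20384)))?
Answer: -34229/1171621241 + 40*sqrt(2)/1171621241 ≈ -2.9167e-5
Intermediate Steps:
q(o) = -o + sqrt(2)*sqrt(o) (q(o) = sqrt(2*o) - o = sqrt(2)*sqrt(o) - o = -o + sqrt(2)*sqrt(o))
D = 80 - 40*sqrt(2) (D = (20*(-1*4 + sqrt(2)*sqrt(4)))*(-1) = (20*(-4 + sqrt(2)*2))*(-1) = (20*(-4 + 2*sqrt(2)))*(-1) = (-80 + 40*sqrt(2))*(-1) = 80 - 40*sqrt(2) ≈ 23.431)
1/(D + (-42453 + (-12240 + 20384))) = 1/((80 - 40*sqrt(2)) + (-42453 + (-12240 + 20384))) = 1/((80 - 40*sqrt(2)) + (-42453 + 8144)) = 1/((80 - 40*sqrt(2)) - 34309) = 1/(-34229 - 40*sqrt(2))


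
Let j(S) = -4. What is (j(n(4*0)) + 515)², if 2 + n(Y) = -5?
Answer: 261121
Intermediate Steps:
n(Y) = -7 (n(Y) = -2 - 5 = -7)
(j(n(4*0)) + 515)² = (-4 + 515)² = 511² = 261121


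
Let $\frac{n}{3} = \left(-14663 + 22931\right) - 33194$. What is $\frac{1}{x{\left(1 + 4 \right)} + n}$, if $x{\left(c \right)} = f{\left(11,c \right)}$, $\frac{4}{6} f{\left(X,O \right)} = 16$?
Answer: $- \frac{1}{74754} \approx -1.3377 \cdot 10^{-5}$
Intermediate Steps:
$f{\left(X,O \right)} = 24$ ($f{\left(X,O \right)} = \frac{3}{2} \cdot 16 = 24$)
$x{\left(c \right)} = 24$
$n = -74778$ ($n = 3 \left(\left(-14663 + 22931\right) - 33194\right) = 3 \left(8268 - 33194\right) = 3 \left(-24926\right) = -74778$)
$\frac{1}{x{\left(1 + 4 \right)} + n} = \frac{1}{24 - 74778} = \frac{1}{-74754} = - \frac{1}{74754}$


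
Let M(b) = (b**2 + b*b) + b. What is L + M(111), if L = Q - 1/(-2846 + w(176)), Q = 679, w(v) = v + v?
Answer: 63427409/2494 ≈ 25432.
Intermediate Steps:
w(v) = 2*v
M(b) = b + 2*b**2 (M(b) = (b**2 + b**2) + b = 2*b**2 + b = b + 2*b**2)
L = 1693427/2494 (L = 679 - 1/(-2846 + 2*176) = 679 - 1/(-2846 + 352) = 679 - 1/(-2494) = 679 - 1*(-1/2494) = 679 + 1/2494 = 1693427/2494 ≈ 679.00)
L + M(111) = 1693427/2494 + 111*(1 + 2*111) = 1693427/2494 + 111*(1 + 222) = 1693427/2494 + 111*223 = 1693427/2494 + 24753 = 63427409/2494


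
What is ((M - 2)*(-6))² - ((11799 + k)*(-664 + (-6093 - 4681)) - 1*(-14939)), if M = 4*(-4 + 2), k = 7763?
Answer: 223738817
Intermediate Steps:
M = -8 (M = 4*(-2) = -8)
((M - 2)*(-6))² - ((11799 + k)*(-664 + (-6093 - 4681)) - 1*(-14939)) = ((-8 - 2)*(-6))² - ((11799 + 7763)*(-664 + (-6093 - 4681)) - 1*(-14939)) = (-10*(-6))² - (19562*(-664 - 10774) + 14939) = 60² - (19562*(-11438) + 14939) = 3600 - (-223750156 + 14939) = 3600 - 1*(-223735217) = 3600 + 223735217 = 223738817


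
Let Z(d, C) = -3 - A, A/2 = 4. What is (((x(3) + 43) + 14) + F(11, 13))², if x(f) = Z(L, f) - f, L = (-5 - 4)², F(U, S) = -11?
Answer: 1024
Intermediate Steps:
A = 8 (A = 2*4 = 8)
L = 81 (L = (-9)² = 81)
Z(d, C) = -11 (Z(d, C) = -3 - 1*8 = -3 - 8 = -11)
x(f) = -11 - f
(((x(3) + 43) + 14) + F(11, 13))² = ((((-11 - 1*3) + 43) + 14) - 11)² = ((((-11 - 3) + 43) + 14) - 11)² = (((-14 + 43) + 14) - 11)² = ((29 + 14) - 11)² = (43 - 11)² = 32² = 1024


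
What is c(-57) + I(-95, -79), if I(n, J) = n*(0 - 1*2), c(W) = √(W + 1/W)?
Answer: 190 + 5*I*√7410/57 ≈ 190.0 + 7.551*I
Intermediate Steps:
I(n, J) = -2*n (I(n, J) = n*(0 - 2) = n*(-2) = -2*n)
c(-57) + I(-95, -79) = √(-57 + 1/(-57)) - 2*(-95) = √(-57 - 1/57) + 190 = √(-3250/57) + 190 = 5*I*√7410/57 + 190 = 190 + 5*I*√7410/57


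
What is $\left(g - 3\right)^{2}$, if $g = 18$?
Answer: $225$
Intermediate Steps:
$\left(g - 3\right)^{2} = \left(18 - 3\right)^{2} = 15^{2} = 225$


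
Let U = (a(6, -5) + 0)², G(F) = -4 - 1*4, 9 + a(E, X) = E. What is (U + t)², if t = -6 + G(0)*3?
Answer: 441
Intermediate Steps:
a(E, X) = -9 + E
G(F) = -8 (G(F) = -4 - 4 = -8)
U = 9 (U = ((-9 + 6) + 0)² = (-3 + 0)² = (-3)² = 9)
t = -30 (t = -6 - 8*3 = -6 - 24 = -30)
(U + t)² = (9 - 30)² = (-21)² = 441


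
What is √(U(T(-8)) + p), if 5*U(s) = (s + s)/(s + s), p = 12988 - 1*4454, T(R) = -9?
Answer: √213355/5 ≈ 92.381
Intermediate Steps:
p = 8534 (p = 12988 - 4454 = 8534)
U(s) = ⅕ (U(s) = ((s + s)/(s + s))/5 = ((2*s)/((2*s)))/5 = ((2*s)*(1/(2*s)))/5 = (⅕)*1 = ⅕)
√(U(T(-8)) + p) = √(⅕ + 8534) = √(42671/5) = √213355/5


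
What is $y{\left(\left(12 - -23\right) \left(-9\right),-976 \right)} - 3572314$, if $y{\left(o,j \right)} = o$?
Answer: $-3572629$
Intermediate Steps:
$y{\left(\left(12 - -23\right) \left(-9\right),-976 \right)} - 3572314 = \left(12 - -23\right) \left(-9\right) - 3572314 = \left(12 + 23\right) \left(-9\right) - 3572314 = 35 \left(-9\right) - 3572314 = -315 - 3572314 = -3572629$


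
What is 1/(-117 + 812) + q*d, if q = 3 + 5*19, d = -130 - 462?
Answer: -40321119/695 ≈ -58016.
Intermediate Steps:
d = -592
q = 98 (q = 3 + 95 = 98)
1/(-117 + 812) + q*d = 1/(-117 + 812) + 98*(-592) = 1/695 - 58016 = -40321119/695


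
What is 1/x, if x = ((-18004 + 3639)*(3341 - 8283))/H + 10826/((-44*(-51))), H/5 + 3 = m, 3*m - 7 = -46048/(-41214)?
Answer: -600270/28965984192083 ≈ -2.0723e-8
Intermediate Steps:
m = 167273/61821 (m = 7/3 + (-46048/(-41214))/3 = 7/3 + (-46048*(-1/41214))/3 = 7/3 + (⅓)*(23024/20607) = 7/3 + 23024/61821 = 167273/61821 ≈ 2.7058)
H = -90950/61821 (H = -15 + 5*(167273/61821) = -15 + 836365/61821 = -90950/61821 ≈ -1.4712)
x = -28965984192083/600270 (x = ((-18004 + 3639)*(3341 - 8283))/(-90950/61821) + 10826/((-44*(-51))) = -14365*(-4942)*(-61821/90950) + 10826/2244 = 70991830*(-61821/90950) + 10826*(1/2244) = -25816387779/535 + 5413/1122 = -28965984192083/600270 ≈ -4.8255e+7)
1/x = 1/(-28965984192083/600270) = -600270/28965984192083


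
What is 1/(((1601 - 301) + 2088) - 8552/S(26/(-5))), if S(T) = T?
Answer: 13/65424 ≈ 0.00019870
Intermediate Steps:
1/(((1601 - 301) + 2088) - 8552/S(26/(-5))) = 1/(((1601 - 301) + 2088) - 8552/(26/(-5))) = 1/((1300 + 2088) - 8552/(26*(-⅕))) = 1/(3388 - 8552/(-26/5)) = 1/(3388 - 8552*(-5/26)) = 1/(3388 + 21380/13) = 1/(65424/13) = 13/65424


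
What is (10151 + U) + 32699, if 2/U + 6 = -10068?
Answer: 215835449/5037 ≈ 42850.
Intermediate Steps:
U = -1/5037 (U = 2/(-6 - 10068) = 2/(-10074) = 2*(-1/10074) = -1/5037 ≈ -0.00019853)
(10151 + U) + 32699 = (10151 - 1/5037) + 32699 = 51130586/5037 + 32699 = 215835449/5037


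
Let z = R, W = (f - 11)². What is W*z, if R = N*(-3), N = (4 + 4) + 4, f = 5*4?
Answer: -2916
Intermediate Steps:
f = 20
N = 12 (N = 8 + 4 = 12)
R = -36 (R = 12*(-3) = -36)
W = 81 (W = (20 - 11)² = 9² = 81)
z = -36
W*z = 81*(-36) = -2916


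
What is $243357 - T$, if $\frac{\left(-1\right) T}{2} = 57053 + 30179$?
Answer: $417821$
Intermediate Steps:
$T = -174464$ ($T = - 2 \left(57053 + 30179\right) = \left(-2\right) 87232 = -174464$)
$243357 - T = 243357 - -174464 = 243357 + 174464 = 417821$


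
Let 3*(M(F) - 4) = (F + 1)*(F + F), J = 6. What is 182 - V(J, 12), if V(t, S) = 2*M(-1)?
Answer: 174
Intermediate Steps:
M(F) = 4 + 2*F*(1 + F)/3 (M(F) = 4 + ((F + 1)*(F + F))/3 = 4 + ((1 + F)*(2*F))/3 = 4 + (2*F*(1 + F))/3 = 4 + 2*F*(1 + F)/3)
V(t, S) = 8 (V(t, S) = 2*(4 + (⅔)*(-1) + (⅔)*(-1)²) = 2*(4 - ⅔ + (⅔)*1) = 2*(4 - ⅔ + ⅔) = 2*4 = 8)
182 - V(J, 12) = 182 - 1*8 = 182 - 8 = 174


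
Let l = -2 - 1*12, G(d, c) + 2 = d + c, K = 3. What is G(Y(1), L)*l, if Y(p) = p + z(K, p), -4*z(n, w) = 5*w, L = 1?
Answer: 35/2 ≈ 17.500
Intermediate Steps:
z(n, w) = -5*w/4
Y(p) = -p/4 (Y(p) = p - 5*p/4 = -p/4)
G(d, c) = -2 + c + d (G(d, c) = -2 + (d + c) = -2 + (c + d) = -2 + c + d)
l = -14 (l = -2 - 12 = -14)
G(Y(1), L)*l = (-2 + 1 - 1/4*1)*(-14) = (-2 + 1 - 1/4)*(-14) = -5/4*(-14) = 35/2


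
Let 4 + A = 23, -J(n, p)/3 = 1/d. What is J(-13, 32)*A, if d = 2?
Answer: -57/2 ≈ -28.500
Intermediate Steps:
J(n, p) = -3/2
A = 19 (A = -4 + 23 = 19)
J(-13, 32)*A = -3/2*19 = -57/2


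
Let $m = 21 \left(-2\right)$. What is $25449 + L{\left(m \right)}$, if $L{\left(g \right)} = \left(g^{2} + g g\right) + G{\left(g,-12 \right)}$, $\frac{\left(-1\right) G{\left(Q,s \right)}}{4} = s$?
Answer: $29025$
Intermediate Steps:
$G{\left(Q,s \right)} = - 4 s$
$m = -42$
$L{\left(g \right)} = 48 + 2 g^{2}$ ($L{\left(g \right)} = \left(g^{2} + g g\right) - -48 = \left(g^{2} + g^{2}\right) + 48 = 2 g^{2} + 48 = 48 + 2 g^{2}$)
$25449 + L{\left(m \right)} = 25449 + \left(48 + 2 \left(-42\right)^{2}\right) = 25449 + \left(48 + 2 \cdot 1764\right) = 25449 + \left(48 + 3528\right) = 25449 + 3576 = 29025$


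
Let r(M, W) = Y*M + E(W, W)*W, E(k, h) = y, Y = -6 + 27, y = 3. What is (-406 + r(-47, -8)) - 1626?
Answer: -3043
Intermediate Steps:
Y = 21
E(k, h) = 3
r(M, W) = 3*W + 21*M (r(M, W) = 21*M + 3*W = 3*W + 21*M)
(-406 + r(-47, -8)) - 1626 = (-406 + (3*(-8) + 21*(-47))) - 1626 = (-406 + (-24 - 987)) - 1626 = (-406 - 1011) - 1626 = -1417 - 1626 = -3043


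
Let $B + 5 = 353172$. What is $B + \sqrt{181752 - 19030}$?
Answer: $353167 + \sqrt{162722} \approx 3.5357 \cdot 10^{5}$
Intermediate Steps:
$B = 353167$ ($B = -5 + 353172 = 353167$)
$B + \sqrt{181752 - 19030} = 353167 + \sqrt{181752 - 19030} = 353167 + \sqrt{162722}$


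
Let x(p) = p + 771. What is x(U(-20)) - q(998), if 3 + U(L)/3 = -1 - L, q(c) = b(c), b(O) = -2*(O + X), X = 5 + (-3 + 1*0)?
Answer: 2819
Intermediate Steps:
X = 2 (X = 5 + (-3 + 0) = 5 - 3 = 2)
b(O) = -4 - 2*O (b(O) = -2*(O + 2) = -2*(2 + O) = -4 - 2*O)
q(c) = -4 - 2*c
U(L) = -12 - 3*L (U(L) = -9 + 3*(-1 - L) = -9 + (-3 - 3*L) = -12 - 3*L)
x(p) = 771 + p
x(U(-20)) - q(998) = (771 + (-12 - 3*(-20))) - (-4 - 2*998) = (771 + (-12 + 60)) - (-4 - 1996) = (771 + 48) - 1*(-2000) = 819 + 2000 = 2819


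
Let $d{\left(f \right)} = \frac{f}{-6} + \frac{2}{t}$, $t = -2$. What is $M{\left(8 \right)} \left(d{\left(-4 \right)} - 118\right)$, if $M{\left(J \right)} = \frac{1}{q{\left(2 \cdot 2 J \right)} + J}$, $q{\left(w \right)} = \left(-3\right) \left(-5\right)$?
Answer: $- \frac{355}{69} \approx -5.1449$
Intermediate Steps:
$d{\left(f \right)} = -1 - \frac{f}{6}$ ($d{\left(f \right)} = \frac{f}{-6} + \frac{2}{-2} = f \left(- \frac{1}{6}\right) + 2 \left(- \frac{1}{2}\right) = - \frac{f}{6} - 1 = -1 - \frac{f}{6}$)
$q{\left(w \right)} = 15$
$M{\left(J \right)} = \frac{1}{15 + J}$
$M{\left(8 \right)} \left(d{\left(-4 \right)} - 118\right) = \frac{\left(-1 - - \frac{2}{3}\right) - 118}{15 + 8} = \frac{\left(-1 + \frac{2}{3}\right) - 118}{23} = \frac{- \frac{1}{3} - 118}{23} = \frac{1}{23} \left(- \frac{355}{3}\right) = - \frac{355}{69}$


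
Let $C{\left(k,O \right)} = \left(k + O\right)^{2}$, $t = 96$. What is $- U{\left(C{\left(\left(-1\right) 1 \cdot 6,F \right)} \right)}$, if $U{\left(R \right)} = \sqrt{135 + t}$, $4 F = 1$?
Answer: $- \sqrt{231} \approx -15.199$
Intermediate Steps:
$F = \frac{1}{4}$ ($F = \frac{1}{4} \cdot 1 = \frac{1}{4} \approx 0.25$)
$C{\left(k,O \right)} = \left(O + k\right)^{2}$
$U{\left(R \right)} = \sqrt{231}$ ($U{\left(R \right)} = \sqrt{135 + 96} = \sqrt{231}$)
$- U{\left(C{\left(\left(-1\right) 1 \cdot 6,F \right)} \right)} = - \sqrt{231}$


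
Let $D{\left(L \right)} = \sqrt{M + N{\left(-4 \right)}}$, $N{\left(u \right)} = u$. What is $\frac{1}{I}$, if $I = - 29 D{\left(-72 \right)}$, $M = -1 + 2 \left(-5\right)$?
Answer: $\frac{i \sqrt{15}}{435} \approx 0.0089034 i$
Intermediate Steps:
$M = -11$ ($M = -1 - 10 = -11$)
$D{\left(L \right)} = i \sqrt{15}$ ($D{\left(L \right)} = \sqrt{-11 - 4} = \sqrt{-15} = i \sqrt{15}$)
$I = - 29 i \sqrt{15} \approx - 112.32 i$
$\frac{1}{I} = \frac{1}{\left(-29\right) i \sqrt{15}} = \frac{i \sqrt{15}}{435}$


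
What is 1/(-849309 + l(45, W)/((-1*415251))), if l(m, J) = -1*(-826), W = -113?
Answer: -415251/352676412385 ≈ -1.1774e-6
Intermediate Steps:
l(m, J) = 826
1/(-849309 + l(45, W)/((-1*415251))) = 1/(-849309 + 826/((-1*415251))) = 1/(-849309 + 826/(-415251)) = 1/(-849309 + 826*(-1/415251)) = 1/(-849309 - 826/415251) = 1/(-352676412385/415251) = -415251/352676412385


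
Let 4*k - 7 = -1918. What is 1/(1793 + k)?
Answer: 4/5261 ≈ 0.00076031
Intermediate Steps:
k = -1911/4 (k = 7/4 + (¼)*(-1918) = 7/4 - 959/2 = -1911/4 ≈ -477.75)
1/(1793 + k) = 1/(1793 - 1911/4) = 1/(5261/4) = 4/5261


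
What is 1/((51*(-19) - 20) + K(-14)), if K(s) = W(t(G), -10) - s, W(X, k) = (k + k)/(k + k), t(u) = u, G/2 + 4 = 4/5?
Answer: -1/974 ≈ -0.0010267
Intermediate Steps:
G = -32/5 (G = -8 + 2*(4/5) = -8 + 2*(4*(⅕)) = -8 + 2*(⅘) = -8 + 8/5 = -32/5 ≈ -6.4000)
W(X, k) = 1 (W(X, k) = (2*k)/((2*k)) = (2*k)*(1/(2*k)) = 1)
K(s) = 1 - s
1/((51*(-19) - 20) + K(-14)) = 1/((51*(-19) - 20) + (1 - 1*(-14))) = 1/((-969 - 20) + (1 + 14)) = 1/(-989 + 15) = 1/(-974) = -1/974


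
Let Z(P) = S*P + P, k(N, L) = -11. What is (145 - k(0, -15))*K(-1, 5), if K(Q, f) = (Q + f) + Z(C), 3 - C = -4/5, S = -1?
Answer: 624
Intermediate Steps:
C = 19/5 (C = 3 - (-4)/5 = 3 - 1*(-4/5) = 3 + 4/5 = 19/5 ≈ 3.8000)
Z(P) = 0 (Z(P) = -P + P = 0)
K(Q, f) = Q + f (K(Q, f) = (Q + f) + 0 = Q + f)
(145 - k(0, -15))*K(-1, 5) = (145 - 1*(-11))*(-1 + 5) = (145 + 11)*4 = 156*4 = 624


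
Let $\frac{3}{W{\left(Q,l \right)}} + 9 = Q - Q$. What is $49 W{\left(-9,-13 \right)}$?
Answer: $- \frac{49}{3} \approx -16.333$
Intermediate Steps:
$W{\left(Q,l \right)} = - \frac{1}{3}$ ($W{\left(Q,l \right)} = \frac{3}{-9 + \left(Q - Q\right)} = \frac{3}{-9 + 0} = \frac{3}{-9} = 3 \left(- \frac{1}{9}\right) = - \frac{1}{3}$)
$49 W{\left(-9,-13 \right)} = 49 \left(- \frac{1}{3}\right) = - \frac{49}{3}$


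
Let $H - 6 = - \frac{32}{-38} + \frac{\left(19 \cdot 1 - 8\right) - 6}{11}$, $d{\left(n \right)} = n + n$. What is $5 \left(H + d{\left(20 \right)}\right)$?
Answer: $\frac{49425}{209} \approx 236.48$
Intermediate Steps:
$d{\left(n \right)} = 2 n$
$H = \frac{1525}{209}$ ($H = 6 + \left(- \frac{32}{-38} + \frac{\left(19 \cdot 1 - 8\right) - 6}{11}\right) = 6 + \left(\left(-32\right) \left(- \frac{1}{38}\right) + \left(\left(19 - 8\right) - 6\right) \frac{1}{11}\right) = 6 + \left(\frac{16}{19} + \left(11 - 6\right) \frac{1}{11}\right) = 6 + \left(\frac{16}{19} + 5 \cdot \frac{1}{11}\right) = 6 + \left(\frac{16}{19} + \frac{5}{11}\right) = 6 + \frac{271}{209} = \frac{1525}{209} \approx 7.2967$)
$5 \left(H + d{\left(20 \right)}\right) = 5 \left(\frac{1525}{209} + 2 \cdot 20\right) = 5 \left(\frac{1525}{209} + 40\right) = 5 \cdot \frac{9885}{209} = \frac{49425}{209}$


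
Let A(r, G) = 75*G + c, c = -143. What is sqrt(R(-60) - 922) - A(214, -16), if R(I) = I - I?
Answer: 1343 + I*sqrt(922) ≈ 1343.0 + 30.364*I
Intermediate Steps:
R(I) = 0
A(r, G) = -143 + 75*G (A(r, G) = 75*G - 143 = -143 + 75*G)
sqrt(R(-60) - 922) - A(214, -16) = sqrt(0 - 922) - (-143 + 75*(-16)) = sqrt(-922) - (-143 - 1200) = I*sqrt(922) - 1*(-1343) = I*sqrt(922) + 1343 = 1343 + I*sqrt(922)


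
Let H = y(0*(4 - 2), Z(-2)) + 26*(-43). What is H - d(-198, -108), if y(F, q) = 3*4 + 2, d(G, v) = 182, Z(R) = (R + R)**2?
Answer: -1286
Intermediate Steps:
Z(R) = 4*R**2 (Z(R) = (2*R)**2 = 4*R**2)
y(F, q) = 14 (y(F, q) = 12 + 2 = 14)
H = -1104 (H = 14 + 26*(-43) = 14 - 1118 = -1104)
H - d(-198, -108) = -1104 - 1*182 = -1104 - 182 = -1286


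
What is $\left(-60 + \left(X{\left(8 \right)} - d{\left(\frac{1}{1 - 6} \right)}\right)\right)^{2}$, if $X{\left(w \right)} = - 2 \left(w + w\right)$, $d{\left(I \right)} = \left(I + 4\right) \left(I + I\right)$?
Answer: $\frac{5116644}{625} \approx 8186.6$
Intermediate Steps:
$d{\left(I \right)} = 2 I \left(4 + I\right)$ ($d{\left(I \right)} = \left(4 + I\right) 2 I = 2 I \left(4 + I\right)$)
$X{\left(w \right)} = - 4 w$ ($X{\left(w \right)} = - 2 \cdot 2 w = - 4 w$)
$\left(-60 + \left(X{\left(8 \right)} - d{\left(\frac{1}{1 - 6} \right)}\right)\right)^{2} = \left(-60 - \left(32 + \frac{2 \left(4 + \frac{1}{1 - 6}\right)}{1 - 6}\right)\right)^{2} = \left(-60 - \left(32 + \frac{2 \left(4 + \frac{1}{-5}\right)}{-5}\right)\right)^{2} = \left(-60 - \left(32 + 2 \left(- \frac{1}{5}\right) \left(4 - \frac{1}{5}\right)\right)\right)^{2} = \left(-60 - \left(32 + 2 \left(- \frac{1}{5}\right) \frac{19}{5}\right)\right)^{2} = \left(-60 - \frac{762}{25}\right)^{2} = \left(- \frac{2262}{25}\right)^{2} = \frac{5116644}{625}$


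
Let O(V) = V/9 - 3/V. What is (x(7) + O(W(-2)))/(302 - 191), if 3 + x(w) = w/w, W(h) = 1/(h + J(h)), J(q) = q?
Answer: 359/3996 ≈ 0.089840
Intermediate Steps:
W(h) = 1/(2*h) (W(h) = 1/(h + h) = 1/(2*h))
x(w) = -2 (x(w) = -3 + w/w = -3 + 1 = -2)
O(V) = -3/V + V/9 (O(V) = V*(1/9) - 3/V = V/9 - 3/V = -3/V + V/9)
(x(7) + O(W(-2)))/(302 - 191) = (-2 + (-3/((1/2)/(-2)) + ((1/2)/(-2))/9))/(302 - 191) = (-2 + (-3/((1/2)*(-1/2)) + ((1/2)*(-1/2))/9))/111 = (-2 + (-3/(-1/4) + (1/9)*(-1/4)))*(1/111) = (-2 + (-3*(-4) - 1/36))*(1/111) = (-2 + (12 - 1/36))*(1/111) = (-2 + 431/36)*(1/111) = (359/36)*(1/111) = 359/3996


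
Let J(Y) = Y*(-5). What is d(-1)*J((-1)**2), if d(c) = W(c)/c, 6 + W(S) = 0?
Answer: -30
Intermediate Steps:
J(Y) = -5*Y
W(S) = -6 (W(S) = -6 + 0 = -6)
d(c) = -6/c
d(-1)*J((-1)**2) = (-6/(-1))*(-5*(-1)**2) = (-6*(-1))*(-5*1) = 6*(-5) = -30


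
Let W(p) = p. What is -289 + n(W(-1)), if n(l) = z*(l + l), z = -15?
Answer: -259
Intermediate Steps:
n(l) = -30*l (n(l) = -15*(l + l) = -30*l)
-289 + n(W(-1)) = -289 - 30*(-1) = -289 + 30 = -259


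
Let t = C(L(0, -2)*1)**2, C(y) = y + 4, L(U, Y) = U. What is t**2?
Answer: 256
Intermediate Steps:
C(y) = 4 + y
t = 16 (t = (4 + 0*1)**2 = (4 + 0)**2 = 4**2 = 16)
t**2 = 16**2 = 256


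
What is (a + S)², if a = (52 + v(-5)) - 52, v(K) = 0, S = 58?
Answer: 3364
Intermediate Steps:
a = 0 (a = (52 + 0) - 52 = 52 - 52 = 0)
(a + S)² = (0 + 58)² = 58² = 3364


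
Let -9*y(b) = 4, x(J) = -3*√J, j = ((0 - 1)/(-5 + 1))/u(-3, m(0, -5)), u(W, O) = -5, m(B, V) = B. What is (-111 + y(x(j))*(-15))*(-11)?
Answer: 3443/3 ≈ 1147.7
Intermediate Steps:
j = -1/20 (j = ((0 - 1)/(-5 + 1))/(-5) = -1/(-4)*(-⅕) = -1*(-¼)*(-⅕) = (¼)*(-⅕) = -1/20 ≈ -0.050000)
y(b) = -4/9 (y(b) = -⅑*4 = -4/9)
(-111 + y(x(j))*(-15))*(-11) = (-111 - 4/9*(-15))*(-11) = (-111 + 20/3)*(-11) = -313/3*(-11) = 3443/3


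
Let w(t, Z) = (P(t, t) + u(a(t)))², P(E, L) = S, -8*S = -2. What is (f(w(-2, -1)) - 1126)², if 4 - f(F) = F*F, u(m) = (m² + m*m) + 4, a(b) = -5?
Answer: 4918020989525289409/65536 ≈ 7.5043e+13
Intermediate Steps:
S = ¼ (S = -⅛*(-2) = ¼ ≈ 0.25000)
P(E, L) = ¼
u(m) = 4 + 2*m² (u(m) = (m² + m²) + 4 = 2*m² + 4 = 4 + 2*m²)
w(t, Z) = 47089/16 (w(t, Z) = (¼ + (4 + 2*(-5)²))² = (¼ + (4 + 2*25))² = (¼ + (4 + 50))² = (¼ + 54)² = (217/4)² = 47089/16)
f(F) = 4 - F² (f(F) = 4 - F*F = 4 - F²)
(f(w(-2, -1)) - 1126)² = ((4 - (47089/16)²) - 1126)² = ((4 - 1*2217373921/256) - 1126)² = ((4 - 2217373921/256) - 1126)² = (-2217372897/256 - 1126)² = (-2217661153/256)² = 4918020989525289409/65536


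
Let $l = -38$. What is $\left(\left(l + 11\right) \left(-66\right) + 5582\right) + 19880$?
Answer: $27244$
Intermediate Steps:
$\left(\left(l + 11\right) \left(-66\right) + 5582\right) + 19880 = \left(\left(-38 + 11\right) \left(-66\right) + 5582\right) + 19880 = \left(\left(-27\right) \left(-66\right) + 5582\right) + 19880 = \left(1782 + 5582\right) + 19880 = 7364 + 19880 = 27244$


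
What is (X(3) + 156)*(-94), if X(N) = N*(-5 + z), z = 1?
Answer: -13536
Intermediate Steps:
X(N) = -4*N (X(N) = N*(-5 + 1) = N*(-4) = -4*N)
(X(3) + 156)*(-94) = (-4*3 + 156)*(-94) = (-12 + 156)*(-94) = 144*(-94) = -13536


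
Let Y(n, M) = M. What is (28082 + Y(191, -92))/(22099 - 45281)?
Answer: -13995/11591 ≈ -1.2074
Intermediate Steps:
(28082 + Y(191, -92))/(22099 - 45281) = (28082 - 92)/(22099 - 45281) = 27990/(-23182) = 27990*(-1/23182) = -13995/11591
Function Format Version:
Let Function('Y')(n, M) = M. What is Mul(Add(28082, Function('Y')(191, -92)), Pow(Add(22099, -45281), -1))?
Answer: Rational(-13995, 11591) ≈ -1.2074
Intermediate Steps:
Mul(Add(28082, Function('Y')(191, -92)), Pow(Add(22099, -45281), -1)) = Mul(Add(28082, -92), Pow(Add(22099, -45281), -1)) = Mul(27990, Pow(-23182, -1)) = Mul(27990, Rational(-1, 23182)) = Rational(-13995, 11591)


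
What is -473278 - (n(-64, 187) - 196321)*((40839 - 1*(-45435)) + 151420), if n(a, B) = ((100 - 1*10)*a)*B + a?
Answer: 302704024192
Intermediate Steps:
n(a, B) = a + 90*B*a (n(a, B) = ((100 - 10)*a)*B + a = (90*a)*B + a = 90*B*a + a = a + 90*B*a)
-473278 - (n(-64, 187) - 196321)*((40839 - 1*(-45435)) + 151420) = -473278 - (-64*(1 + 90*187) - 196321)*((40839 - 1*(-45435)) + 151420) = -473278 - (-64*(1 + 16830) - 196321)*((40839 + 45435) + 151420) = -473278 - (-64*16831 - 196321)*(86274 + 151420) = -473278 - (-1077184 - 196321)*237694 = -473278 - (-1273505)*237694 = -473278 - 1*(-302704497470) = -473278 + 302704497470 = 302704024192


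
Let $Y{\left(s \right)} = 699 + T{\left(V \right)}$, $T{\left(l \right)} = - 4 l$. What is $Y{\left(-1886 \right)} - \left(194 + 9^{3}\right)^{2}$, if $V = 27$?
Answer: $-851338$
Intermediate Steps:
$Y{\left(s \right)} = 591$ ($Y{\left(s \right)} = 699 - 108 = 591$)
$Y{\left(-1886 \right)} - \left(194 + 9^{3}\right)^{2} = 591 - \left(194 + 9^{3}\right)^{2} = 591 - \left(194 + 729\right)^{2} = 591 - 923^{2} = 591 - 851929 = -851338$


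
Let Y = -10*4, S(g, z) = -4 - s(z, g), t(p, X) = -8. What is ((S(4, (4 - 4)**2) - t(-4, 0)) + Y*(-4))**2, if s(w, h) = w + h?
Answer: 25600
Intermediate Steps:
s(w, h) = h + w
S(g, z) = -4 - g - z (S(g, z) = -4 - (g + z) = -4 + (-g - z) = -4 - g - z)
Y = -40
((S(4, (4 - 4)**2) - t(-4, 0)) + Y*(-4))**2 = (((-4 - 1*4 - (4 - 4)**2) - 1*(-8)) - 40*(-4))**2 = (((-4 - 4 - 1*0**2) + 8) + 160)**2 = (((-4 - 4 - 1*0) + 8) + 160)**2 = (((-4 - 4 + 0) + 8) + 160)**2 = ((-8 + 8) + 160)**2 = (0 + 160)**2 = 160**2 = 25600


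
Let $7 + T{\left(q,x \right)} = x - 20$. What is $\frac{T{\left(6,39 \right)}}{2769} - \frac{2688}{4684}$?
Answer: $- \frac{615572}{1080833} \approx -0.56953$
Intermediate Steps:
$T{\left(q,x \right)} = -27 + x$ ($T{\left(q,x \right)} = -7 + \left(x - 20\right) = -7 + \left(-20 + x\right) = -27 + x$)
$\frac{T{\left(6,39 \right)}}{2769} - \frac{2688}{4684} = \frac{-27 + 39}{2769} - \frac{2688}{4684} = 12 \cdot \frac{1}{2769} - \frac{672}{1171} = \frac{4}{923} - \frac{672}{1171} = - \frac{615572}{1080833}$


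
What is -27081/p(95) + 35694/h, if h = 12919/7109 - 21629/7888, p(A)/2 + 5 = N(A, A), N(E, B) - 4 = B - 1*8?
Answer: -38408246830785/991016012 ≈ -38756.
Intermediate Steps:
N(E, B) = -4 + B (N(E, B) = 4 + (B - 1*8) = 4 + (B - 8) = 4 + (-8 + B) = -4 + B)
p(A) = -18 + 2*A (p(A) = -10 + 2*(-4 + A) = -10 + (-8 + 2*A) = -18 + 2*A)
h = -51855489/56075792 (h = 12919*(1/7109) - 21629*1/7888 = 12919/7109 - 21629/7888 = -51855489/56075792 ≈ -0.92474)
-27081/p(95) + 35694/h = -27081/(-18 + 2*95) + 35694/(-51855489/56075792) = -27081/(-18 + 190) + 35694*(-56075792/51855489) = -27081/172 - 222396591072/5761721 = -38408246830785/991016012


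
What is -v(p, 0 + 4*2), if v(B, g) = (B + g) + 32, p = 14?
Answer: -54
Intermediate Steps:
v(B, g) = 32 + B + g
-v(p, 0 + 4*2) = -(32 + 14 + (0 + 4*2)) = -(32 + 14 + (0 + 8)) = -(32 + 14 + 8) = -1*54 = -54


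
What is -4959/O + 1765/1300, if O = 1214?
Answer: -430399/157820 ≈ -2.7271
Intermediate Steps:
-4959/O + 1765/1300 = -4959/1214 + 1765/1300 = -4959*1/1214 + 1765*(1/1300) = -4959/1214 + 353/260 = -430399/157820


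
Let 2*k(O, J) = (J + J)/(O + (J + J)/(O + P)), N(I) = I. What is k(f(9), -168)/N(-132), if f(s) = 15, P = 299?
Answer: 2198/24057 ≈ 0.091366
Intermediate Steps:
k(O, J) = J/(O + 2*J/(299 + O)) (k(O, J) = ((J + J)/(O + (J + J)/(O + 299)))/2 = ((2*J)/(O + (2*J)/(299 + O)))/2 = ((2*J)/(O + 2*J/(299 + O)))/2 = (2*J/(O + 2*J/(299 + O)))/2 = J/(O + 2*J/(299 + O)))
k(f(9), -168)/N(-132) = -168*(299 + 15)/(15² + 2*(-168) + 299*15)/(-132) = -168*314/(225 - 336 + 4485)*(-1/132) = -168*314/4374*(-1/132) = -168*1/4374*314*(-1/132) = -8792/729*(-1/132) = 2198/24057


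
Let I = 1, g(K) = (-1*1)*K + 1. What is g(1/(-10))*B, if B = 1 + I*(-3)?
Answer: -11/5 ≈ -2.2000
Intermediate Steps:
g(K) = 1 - K (g(K) = -K + 1 = 1 - K)
B = -2 (B = 1 + 1*(-3) = 1 - 3 = -2)
g(1/(-10))*B = (1 - 1/(-10))*(-2) = (1 - 1*(-1/10))*(-2) = (1 + 1/10)*(-2) = (11/10)*(-2) = -11/5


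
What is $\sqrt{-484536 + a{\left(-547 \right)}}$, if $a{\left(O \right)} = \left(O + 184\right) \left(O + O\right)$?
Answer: $i \sqrt{87414} \approx 295.66 i$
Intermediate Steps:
$a{\left(O \right)} = 2 O \left(184 + O\right)$ ($a{\left(O \right)} = \left(184 + O\right) 2 O = 2 O \left(184 + O\right)$)
$\sqrt{-484536 + a{\left(-547 \right)}} = \sqrt{-484536 + 2 \left(-547\right) \left(184 - 547\right)} = \sqrt{-484536 + 2 \left(-547\right) \left(-363\right)} = \sqrt{-484536 + 397122} = \sqrt{-87414} = i \sqrt{87414}$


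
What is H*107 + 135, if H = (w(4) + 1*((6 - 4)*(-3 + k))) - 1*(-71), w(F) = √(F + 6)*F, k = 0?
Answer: 7090 + 428*√10 ≈ 8443.5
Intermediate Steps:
w(F) = F*√(6 + F) (w(F) = √(6 + F)*F = F*√(6 + F))
H = 65 + 4*√10 (H = (4*√(6 + 4) + 1*((6 - 4)*(-3 + 0))) - 1*(-71) = (4*√10 + 1*(2*(-3))) + 71 = (4*√10 + 1*(-6)) + 71 = (4*√10 - 6) + 71 = (-6 + 4*√10) + 71 = 65 + 4*√10 ≈ 77.649)
H*107 + 135 = (65 + 4*√10)*107 + 135 = (6955 + 428*√10) + 135 = 7090 + 428*√10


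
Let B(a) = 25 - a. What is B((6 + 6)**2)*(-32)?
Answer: 3808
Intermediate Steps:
B((6 + 6)**2)*(-32) = (25 - (6 + 6)**2)*(-32) = (25 - 1*12**2)*(-32) = (25 - 1*144)*(-32) = (25 - 144)*(-32) = -119*(-32) = 3808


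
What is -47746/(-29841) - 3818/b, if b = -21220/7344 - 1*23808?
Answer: 2296482872746/1304552819913 ≈ 1.7604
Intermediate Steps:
b = -43716793/1836 (b = -21220*1/7344 - 23808 = -5305/1836 - 23808 = -43716793/1836 ≈ -23811.)
-47746/(-29841) - 3818/b = -47746/(-29841) - 3818/(-43716793/1836) = -47746*(-1/29841) - 3818*(-1836/43716793) = 47746/29841 + 7009848/43716793 = 2296482872746/1304552819913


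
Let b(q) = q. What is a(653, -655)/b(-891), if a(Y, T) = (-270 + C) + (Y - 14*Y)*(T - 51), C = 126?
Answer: -5993090/891 ≈ -6726.3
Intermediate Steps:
a(Y, T) = -144 - 13*Y*(-51 + T) (a(Y, T) = (-270 + 126) + (Y - 14*Y)*(T - 51) = -144 + (-13*Y)*(-51 + T) = -144 - 13*Y*(-51 + T))
a(653, -655)/b(-891) = (-144 + 663*653 - 13*(-655)*653)/(-891) = (-144 + 432939 + 5560295)*(-1/891) = 5993090*(-1/891) = -5993090/891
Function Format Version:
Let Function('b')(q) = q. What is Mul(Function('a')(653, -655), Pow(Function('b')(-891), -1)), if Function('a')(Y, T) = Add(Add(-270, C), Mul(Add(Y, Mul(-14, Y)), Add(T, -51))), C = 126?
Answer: Rational(-5993090, 891) ≈ -6726.3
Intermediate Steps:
Function('a')(Y, T) = Add(-144, Mul(-13, Y, Add(-51, T))) (Function('a')(Y, T) = Add(Add(-270, 126), Mul(Add(Y, Mul(-14, Y)), Add(T, -51))) = Add(-144, Mul(Mul(-13, Y), Add(-51, T))) = Add(-144, Mul(-13, Y, Add(-51, T))))
Mul(Function('a')(653, -655), Pow(Function('b')(-891), -1)) = Mul(Add(-144, Mul(663, 653), Mul(-13, -655, 653)), Pow(-891, -1)) = Mul(Add(-144, 432939, 5560295), Rational(-1, 891)) = Mul(5993090, Rational(-1, 891)) = Rational(-5993090, 891)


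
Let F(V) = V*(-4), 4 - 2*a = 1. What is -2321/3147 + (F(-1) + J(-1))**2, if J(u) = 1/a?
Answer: 198641/9441 ≈ 21.040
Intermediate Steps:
a = 3/2 (a = 2 - 1/2*1 = 2 - 1/2 = 3/2 ≈ 1.5000)
J(u) = 2/3 (J(u) = 1/(3/2) = 2/3)
F(V) = -4*V
-2321/3147 + (F(-1) + J(-1))**2 = -2321/3147 + (-4*(-1) + 2/3)**2 = -2321*1/3147 + (4 + 2/3)**2 = -2321/3147 + (14/3)**2 = -2321/3147 + 196/9 = 198641/9441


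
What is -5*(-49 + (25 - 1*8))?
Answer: 160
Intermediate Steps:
-5*(-49 + (25 - 1*8)) = -5*(-49 + (25 - 8)) = -5*(-49 + 17) = -5*(-32) = 160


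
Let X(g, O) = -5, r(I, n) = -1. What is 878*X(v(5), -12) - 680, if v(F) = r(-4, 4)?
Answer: -5070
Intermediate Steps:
v(F) = -1
878*X(v(5), -12) - 680 = 878*(-5) - 680 = -4390 - 680 = -5070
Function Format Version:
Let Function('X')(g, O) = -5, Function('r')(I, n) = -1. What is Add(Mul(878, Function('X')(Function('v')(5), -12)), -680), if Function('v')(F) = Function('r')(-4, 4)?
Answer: -5070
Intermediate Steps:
Function('v')(F) = -1
Add(Mul(878, Function('X')(Function('v')(5), -12)), -680) = Add(Mul(878, -5), -680) = Add(-4390, -680) = -5070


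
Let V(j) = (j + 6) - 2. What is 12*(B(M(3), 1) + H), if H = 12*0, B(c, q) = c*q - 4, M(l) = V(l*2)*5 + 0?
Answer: 552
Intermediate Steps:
V(j) = 4 + j (V(j) = (6 + j) - 2 = 4 + j)
M(l) = 20 + 10*l (M(l) = (4 + l*2)*5 + 0 = (4 + 2*l)*5 + 0 = (20 + 10*l) + 0 = 20 + 10*l)
B(c, q) = -4 + c*q
H = 0
12*(B(M(3), 1) + H) = 12*((-4 + (20 + 10*3)*1) + 0) = 12*((-4 + (20 + 30)*1) + 0) = 12*((-4 + 50*1) + 0) = 12*((-4 + 50) + 0) = 12*(46 + 0) = 12*46 = 552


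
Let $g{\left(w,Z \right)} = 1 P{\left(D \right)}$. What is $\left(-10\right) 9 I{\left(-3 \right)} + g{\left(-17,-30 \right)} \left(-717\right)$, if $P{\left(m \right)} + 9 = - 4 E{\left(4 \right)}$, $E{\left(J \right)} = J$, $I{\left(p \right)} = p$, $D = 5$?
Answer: $18195$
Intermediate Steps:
$P{\left(m \right)} = -25$ ($P{\left(m \right)} = -9 - 16 = -25$)
$g{\left(w,Z \right)} = -25$ ($g{\left(w,Z \right)} = 1 \left(-25\right) = -25$)
$\left(-10\right) 9 I{\left(-3 \right)} + g{\left(-17,-30 \right)} \left(-717\right) = \left(-10\right) 9 \left(-3\right) - -17925 = \left(-90\right) \left(-3\right) + 17925 = 270 + 17925 = 18195$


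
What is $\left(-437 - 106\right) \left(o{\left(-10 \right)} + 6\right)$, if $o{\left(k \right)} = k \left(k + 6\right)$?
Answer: $-24978$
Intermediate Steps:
$o{\left(k \right)} = k \left(6 + k\right)$
$\left(-437 - 106\right) \left(o{\left(-10 \right)} + 6\right) = \left(-437 - 106\right) \left(- 10 \left(6 - 10\right) + 6\right) = \left(-437 - 106\right) \left(\left(-10\right) \left(-4\right) + 6\right) = \left(-437 - 106\right) \left(40 + 6\right) = \left(-543\right) 46 = -24978$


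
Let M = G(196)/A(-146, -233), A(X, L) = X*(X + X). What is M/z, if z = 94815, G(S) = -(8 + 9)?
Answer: -17/4042153080 ≈ -4.2057e-9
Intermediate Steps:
G(S) = -17 (G(S) = -1*17 = -17)
A(X, L) = 2*X² (A(X, L) = X*(2*X) = 2*X²)
M = -17/42632 (M = -17/(2*(-146)²) = -17/(2*21316) = -17/42632 ≈ -0.00039876)
M/z = -17/42632/94815 = -17/42632*1/94815 = -17/4042153080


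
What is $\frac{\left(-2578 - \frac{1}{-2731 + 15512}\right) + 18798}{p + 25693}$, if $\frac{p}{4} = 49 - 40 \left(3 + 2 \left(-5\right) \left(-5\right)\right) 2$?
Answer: $\frac{207307819}{114121549} \approx 1.8166$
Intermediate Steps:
$p = -16764$ ($p = 4 \left(49 - 40 \left(3 + 2 \left(-5\right) \left(-5\right)\right) 2\right) = 4 \left(49 - 40 \left(3 - -50\right) 2\right) = 4 \left(49 - 40 \left(3 + 50\right) 2\right) = 4 \left(49 - 40 \cdot 53 \cdot 2\right) = 4 \left(49 - 4240\right) = 4 \left(-4191\right) = -16764$)
$\frac{\left(-2578 - \frac{1}{-2731 + 15512}\right) + 18798}{p + 25693} = \frac{\left(-2578 - \frac{1}{-2731 + 15512}\right) + 18798}{-16764 + 25693} = \frac{\left(-2578 - \frac{1}{12781}\right) + 18798}{8929} = \left(\left(-2578 - \frac{1}{12781}\right) + 18798\right) \frac{1}{8929} = \left(- \frac{32949419}{12781} + 18798\right) \frac{1}{8929} = \frac{207307819}{12781} \cdot \frac{1}{8929} = \frac{207307819}{114121549}$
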